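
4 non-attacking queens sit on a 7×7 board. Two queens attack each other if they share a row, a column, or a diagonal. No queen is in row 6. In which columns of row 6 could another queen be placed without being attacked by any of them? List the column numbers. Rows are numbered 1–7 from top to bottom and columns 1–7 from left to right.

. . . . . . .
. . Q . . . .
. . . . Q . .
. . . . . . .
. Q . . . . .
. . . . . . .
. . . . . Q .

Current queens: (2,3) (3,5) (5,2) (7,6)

columns 4

(2,3) attacks row 6 at column 3 and diagonals 7.
(3,5) attacks row 6 at column 5 and diagonals 2.
(5,2) attacks row 6 at column 2 and diagonals 1, 3.
(7,6) attacks row 6 at column 6 and diagonals 5, 7.
Attacked columns: {1, 2, 3, 5, 6, 7}. Safe: {4}.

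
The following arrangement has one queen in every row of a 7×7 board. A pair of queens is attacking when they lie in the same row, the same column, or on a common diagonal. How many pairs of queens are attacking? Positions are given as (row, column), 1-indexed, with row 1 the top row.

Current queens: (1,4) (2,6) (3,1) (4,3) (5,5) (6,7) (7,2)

0

All columns are distinct and no two queens satisfy |Δrow| = |Δcol|, so no pair attacks.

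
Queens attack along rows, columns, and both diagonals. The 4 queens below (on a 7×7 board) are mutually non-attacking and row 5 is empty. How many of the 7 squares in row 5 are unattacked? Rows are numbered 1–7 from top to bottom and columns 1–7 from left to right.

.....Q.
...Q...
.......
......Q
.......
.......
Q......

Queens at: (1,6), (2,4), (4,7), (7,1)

(1,6) attacks row 5 at column 6 and diagonals 2.
(2,4) attacks row 5 at column 4 and diagonals 1, 7.
(4,7) attacks row 5 at column 7 and diagonals 6.
(7,1) attacks row 5 at column 1 and diagonals 3.
Attacked columns: {1, 2, 3, 4, 6, 7}. Safe: {5}.

1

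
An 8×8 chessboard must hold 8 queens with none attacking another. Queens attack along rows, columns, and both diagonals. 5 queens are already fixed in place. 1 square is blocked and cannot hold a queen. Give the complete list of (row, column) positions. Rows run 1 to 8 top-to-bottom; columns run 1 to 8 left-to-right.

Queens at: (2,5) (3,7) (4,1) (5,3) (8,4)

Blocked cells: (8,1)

(1,2) (2,5) (3,7) (4,1) (5,3) (6,8) (7,6) (8,4)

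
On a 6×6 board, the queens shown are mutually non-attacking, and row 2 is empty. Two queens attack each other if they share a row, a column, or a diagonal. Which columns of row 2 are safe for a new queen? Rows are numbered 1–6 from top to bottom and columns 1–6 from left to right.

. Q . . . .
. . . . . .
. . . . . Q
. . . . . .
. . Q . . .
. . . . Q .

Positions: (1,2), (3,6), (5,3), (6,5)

columns 4

(1,2) attacks row 2 at column 2 and diagonals 1, 3.
(3,6) attacks row 2 at column 6 and diagonals 5.
(5,3) attacks row 2 at column 3 and diagonals 6.
(6,5) attacks row 2 at column 5 and diagonals 1.
Attacked columns: {1, 2, 3, 5, 6}. Safe: {4}.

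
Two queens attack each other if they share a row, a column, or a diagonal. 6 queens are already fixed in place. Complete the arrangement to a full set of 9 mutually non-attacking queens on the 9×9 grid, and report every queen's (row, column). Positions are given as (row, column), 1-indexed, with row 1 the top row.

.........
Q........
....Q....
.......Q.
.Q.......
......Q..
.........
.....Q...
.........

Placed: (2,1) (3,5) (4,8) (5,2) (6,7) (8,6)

(1,4) (2,1) (3,5) (4,8) (5,2) (6,7) (7,3) (8,6) (9,9)

Row 1: attacked by (2,1)→{1,2}; (3,5)→{3,5,7}; (4,8)→{5,8}; (5,2)→{2,6}; (6,7)→{2,7}; (8,6)→{6}. Safe: 4, 9. Place at column 4.
Row 7: attacked by (1,4)→{4}; (2,1)→{1,6}; (3,5)→{1,5,9}; (4,8)→{5,8}; (5,2)→{2,4}; (6,7)→{6,7,8}; (8,6)→{5,6,7}. Safe: 3. Place at column 3.
Row 9: attacked by (1,4)→{4}; (2,1)→{1,8}; (3,5)→{5}; (4,8)→{3,8}; (5,2)→{2,6}; (6,7)→{4,7}; (7,3)→{1,3,5}; (8,6)→{5,6,7}. Safe: 9. Place at column 9.
Columns [4, 1, 5, 8, 2, 7, 3, 6, 9], r−c [-3, 1, -2, -4, 3, -1, 4, 2, 0], r+c [5, 3, 8, 12, 7, 13, 10, 14, 18] are all distinct, so no two queens attack.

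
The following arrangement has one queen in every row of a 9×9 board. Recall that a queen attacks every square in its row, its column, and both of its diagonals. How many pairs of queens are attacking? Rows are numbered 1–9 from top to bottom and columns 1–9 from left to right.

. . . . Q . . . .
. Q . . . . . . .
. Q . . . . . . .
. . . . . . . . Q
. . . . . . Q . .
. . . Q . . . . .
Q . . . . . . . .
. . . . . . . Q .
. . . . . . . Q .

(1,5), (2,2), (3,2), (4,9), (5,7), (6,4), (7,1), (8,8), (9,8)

4

Same column: (2,2)–(3,2) (column 2); (8,8)–(9,8) (column 8).
Same diagonal: (2,2)–(8,8) (|2−8| = |2−8| = 6); (3,2)–(9,8) (|3−9| = |2−8| = 6).
Total attacking pairs: 4.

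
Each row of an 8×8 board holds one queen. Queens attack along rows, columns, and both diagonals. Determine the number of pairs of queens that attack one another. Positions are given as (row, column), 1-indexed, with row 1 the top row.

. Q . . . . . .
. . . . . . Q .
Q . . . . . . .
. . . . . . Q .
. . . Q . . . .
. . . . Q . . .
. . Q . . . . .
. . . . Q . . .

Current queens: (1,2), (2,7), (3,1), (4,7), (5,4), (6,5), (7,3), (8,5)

Same column: (2,7)–(4,7) (column 7); (6,5)–(8,5) (column 5).
Same diagonal: (2,7)–(5,4) (|2−5| = |7−4| = 3); (4,7)–(6,5) (|4−6| = |7−5| = 2); (5,4)–(6,5) (|5−6| = |4−5| = 1).
Total attacking pairs: 5.

5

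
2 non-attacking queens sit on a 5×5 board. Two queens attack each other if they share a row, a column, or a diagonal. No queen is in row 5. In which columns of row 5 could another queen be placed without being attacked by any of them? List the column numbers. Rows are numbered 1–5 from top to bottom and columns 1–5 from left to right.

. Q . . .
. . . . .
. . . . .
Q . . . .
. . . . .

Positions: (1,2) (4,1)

(1,2) attacks row 5 at column 2.
(4,1) attacks row 5 at column 1 and diagonals 2.
Attacked columns: {1, 2}. Safe: {3, 4, 5}.

columns 3, 4, 5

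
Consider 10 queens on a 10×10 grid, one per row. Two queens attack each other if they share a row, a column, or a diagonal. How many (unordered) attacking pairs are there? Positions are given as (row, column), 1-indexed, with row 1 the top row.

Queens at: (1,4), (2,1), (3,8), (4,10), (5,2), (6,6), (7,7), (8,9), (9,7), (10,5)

3

Same column: (7,7)–(9,7) (column 7).
Same diagonal: (4,10)–(7,7) (|4−7| = |10−7| = 3); (6,6)–(7,7) (|6−7| = |6−7| = 1).
Total attacking pairs: 3.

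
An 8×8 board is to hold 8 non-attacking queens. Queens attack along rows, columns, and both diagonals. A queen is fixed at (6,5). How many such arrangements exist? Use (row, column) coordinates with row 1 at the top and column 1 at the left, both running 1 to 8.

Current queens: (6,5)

12

Branch on row 1: col 1 → 0; col 2 → 2; col 3 → 2; col 4 → 1; col 6 → 3; col 7 → 2; col 8 → 2.
Sum: 0 + 2 + 2 + 1 + 3 + 2 + 2 = 12.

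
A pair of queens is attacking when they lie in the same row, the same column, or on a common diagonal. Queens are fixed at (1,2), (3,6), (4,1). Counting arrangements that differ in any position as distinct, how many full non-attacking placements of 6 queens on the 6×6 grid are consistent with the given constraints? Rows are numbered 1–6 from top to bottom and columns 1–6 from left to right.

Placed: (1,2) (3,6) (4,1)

1

Branch on row 2: col 4 → 1.
Sum: 1 = 1.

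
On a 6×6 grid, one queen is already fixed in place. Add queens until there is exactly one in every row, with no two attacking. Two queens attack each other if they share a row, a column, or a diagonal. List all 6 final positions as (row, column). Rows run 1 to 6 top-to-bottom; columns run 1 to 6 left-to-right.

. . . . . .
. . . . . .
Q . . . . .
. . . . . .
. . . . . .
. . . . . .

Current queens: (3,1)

Row 1: attacked by (3,1)→{1,3}. Safe: 2, 4, 5, 6. Place at column 5.
Row 2: attacked by (1,5)→{4,5,6}; (3,1)→{1,2}. Safe: 3. Place at column 3.
Row 4: attacked by (1,5)→{2,5}; (2,3)→{1,3,5}; (3,1)→{1,2}. Safe: 4, 6. Place at column 6.
Row 5: attacked by (1,5)→{1,5}; (2,3)→{3,6}; (3,1)→{1,3}; (4,6)→{5,6}. Safe: 2, 4. Place at column 4.
Row 6: attacked by (1,5)→{5}; (2,3)→{3}; (3,1)→{1,4}; (4,6)→{4,6}; (5,4)→{3,4,5}. Safe: 2. Place at column 2.
Columns [5, 3, 1, 6, 4, 2], r−c [-4, -1, 2, -2, 1, 4], r+c [6, 5, 4, 10, 9, 8] are all distinct, so no two queens attack.

(1,5) (2,3) (3,1) (4,6) (5,4) (6,2)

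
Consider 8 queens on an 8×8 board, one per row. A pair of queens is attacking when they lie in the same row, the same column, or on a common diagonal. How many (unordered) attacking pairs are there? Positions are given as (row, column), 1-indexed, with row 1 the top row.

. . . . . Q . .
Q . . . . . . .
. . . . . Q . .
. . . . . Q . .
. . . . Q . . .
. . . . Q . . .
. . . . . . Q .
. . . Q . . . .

7

Same column: (1,6)–(3,6) (column 6); (1,6)–(4,6) (column 6); (3,6)–(4,6) (column 6); (5,5)–(6,5) (column 5).
Same diagonal: (2,1)–(6,5) (|2−6| = |1−5| = 4); (4,6)–(5,5) (|4−5| = |6−5| = 1); (5,5)–(7,7) (|5−7| = |5−7| = 2).
Total attacking pairs: 7.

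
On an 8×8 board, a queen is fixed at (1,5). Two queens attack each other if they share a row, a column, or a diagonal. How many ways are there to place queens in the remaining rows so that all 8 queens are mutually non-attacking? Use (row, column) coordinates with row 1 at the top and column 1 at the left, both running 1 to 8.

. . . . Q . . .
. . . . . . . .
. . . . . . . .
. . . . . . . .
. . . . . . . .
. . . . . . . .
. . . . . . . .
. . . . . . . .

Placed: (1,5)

Branch on row 2: col 1 → 3; col 2 → 4; col 3 → 3; col 7 → 6; col 8 → 2.
Sum: 3 + 4 + 3 + 6 + 2 = 18.

18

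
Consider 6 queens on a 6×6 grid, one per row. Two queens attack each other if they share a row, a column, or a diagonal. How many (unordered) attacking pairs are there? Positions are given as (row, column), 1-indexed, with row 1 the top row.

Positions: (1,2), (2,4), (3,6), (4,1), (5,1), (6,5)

Same column: (4,1)–(5,1) (column 1).
Same diagonal: (2,4)–(5,1) (|2−5| = |4−1| = 3).
Total attacking pairs: 2.

2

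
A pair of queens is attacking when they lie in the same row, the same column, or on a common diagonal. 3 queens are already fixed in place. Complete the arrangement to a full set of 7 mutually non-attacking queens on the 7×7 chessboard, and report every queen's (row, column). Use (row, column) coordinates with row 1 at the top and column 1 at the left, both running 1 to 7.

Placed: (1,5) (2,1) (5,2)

Row 3: attacked by (1,5)→{3,5,7}; (2,1)→{1,2}; (5,2)→{2,4}. Safe: 6. Place at column 6.
Row 4: attacked by (1,5)→{2,5}; (2,1)→{1,3}; (3,6)→{5,6,7}; (5,2)→{1,2,3}. Safe: 4. Place at column 4.
Row 6: attacked by (1,5)→{5}; (2,1)→{1,5}; (3,6)→{3,6}; (4,4)→{2,4,6}; (5,2)→{1,2,3}. Safe: 7. Place at column 7.
Row 7: attacked by (1,5)→{5}; (2,1)→{1,6}; (3,6)→{2,6}; (4,4)→{1,4,7}; (5,2)→{2,4}; (6,7)→{6,7}. Safe: 3. Place at column 3.
Columns [5, 1, 6, 4, 2, 7, 3], r−c [-4, 1, -3, 0, 3, -1, 4], r+c [6, 3, 9, 8, 7, 13, 10] are all distinct, so no two queens attack.

(1,5) (2,1) (3,6) (4,4) (5,2) (6,7) (7,3)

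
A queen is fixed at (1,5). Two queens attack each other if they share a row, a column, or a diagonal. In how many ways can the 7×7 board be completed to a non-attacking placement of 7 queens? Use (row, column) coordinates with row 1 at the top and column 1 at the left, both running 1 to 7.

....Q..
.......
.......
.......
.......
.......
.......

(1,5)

Branch on row 2: col 1 → 2; col 2 → 1; col 3 → 1; col 7 → 2.
Sum: 2 + 1 + 1 + 2 = 6.

6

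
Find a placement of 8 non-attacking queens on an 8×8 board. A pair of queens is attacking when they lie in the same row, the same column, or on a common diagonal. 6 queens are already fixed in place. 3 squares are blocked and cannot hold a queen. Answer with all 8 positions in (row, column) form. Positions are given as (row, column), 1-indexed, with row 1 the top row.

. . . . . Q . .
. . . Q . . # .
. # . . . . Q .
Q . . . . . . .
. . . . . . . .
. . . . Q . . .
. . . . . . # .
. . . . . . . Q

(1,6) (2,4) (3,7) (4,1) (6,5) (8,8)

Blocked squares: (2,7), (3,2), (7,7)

(1,6) (2,4) (3,7) (4,1) (5,3) (6,5) (7,2) (8,8)

Row 5: attacked by (1,6)→{2,6}; (2,4)→{1,4,7}; (3,7)→{5,7}; (4,1)→{1,2}; (6,5)→{4,5,6}; (8,8)→{5,8}. Safe: 3. Place at column 3.
Row 7: attacked by (1,6)→{6}; (2,4)→{4}; (3,7)→{3,7}; (4,1)→{1,4}; (5,3)→{1,3,5}; (6,5)→{4,5,6}; (8,8)→{7,8}. Blocked: 7. Safe: 2. Place at column 2.
Columns [6, 4, 7, 1, 3, 5, 2, 8], r−c [-5, -2, -4, 3, 2, 1, 5, 0], r+c [7, 6, 10, 5, 8, 11, 9, 16] are all distinct, so no two queens attack.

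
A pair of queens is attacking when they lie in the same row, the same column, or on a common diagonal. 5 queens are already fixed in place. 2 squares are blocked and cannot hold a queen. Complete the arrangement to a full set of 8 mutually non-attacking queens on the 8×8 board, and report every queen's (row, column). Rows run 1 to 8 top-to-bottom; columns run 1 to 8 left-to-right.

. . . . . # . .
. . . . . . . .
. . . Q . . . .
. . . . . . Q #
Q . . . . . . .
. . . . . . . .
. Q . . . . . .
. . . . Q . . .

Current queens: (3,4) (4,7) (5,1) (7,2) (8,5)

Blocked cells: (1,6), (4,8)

Row 1: attacked by (3,4)→{2,4,6}; (4,7)→{4,7}; (5,1)→{1,5}; (7,2)→{2,8}; (8,5)→{5}. Blocked: 6. Safe: 3. Place at column 3.
Row 2: attacked by (1,3)→{2,3,4}; (3,4)→{3,4,5}; (4,7)→{5,7}; (5,1)→{1,4}; (7,2)→{2,7}; (8,5)→{5}. Safe: 6, 8. Place at column 8.
Row 6: attacked by (1,3)→{3,8}; (2,8)→{4,8}; (3,4)→{1,4,7}; (4,7)→{5,7}; (5,1)→{1,2}; (7,2)→{1,2,3}; (8,5)→{3,5,7}. Safe: 6. Place at column 6.
Columns [3, 8, 4, 7, 1, 6, 2, 5], r−c [-2, -6, -1, -3, 4, 0, 5, 3], r+c [4, 10, 7, 11, 6, 12, 9, 13] are all distinct, so no two queens attack.

(1,3) (2,8) (3,4) (4,7) (5,1) (6,6) (7,2) (8,5)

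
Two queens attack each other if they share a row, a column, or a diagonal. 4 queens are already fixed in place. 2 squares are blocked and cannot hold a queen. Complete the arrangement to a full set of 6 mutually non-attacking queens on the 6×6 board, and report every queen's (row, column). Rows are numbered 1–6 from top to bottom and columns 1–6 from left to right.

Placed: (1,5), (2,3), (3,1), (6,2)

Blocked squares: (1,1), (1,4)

Row 4: attacked by (1,5)→{2,5}; (2,3)→{1,3,5}; (3,1)→{1,2}; (6,2)→{2,4}. Safe: 6. Place at column 6.
Row 5: attacked by (1,5)→{1,5}; (2,3)→{3,6}; (3,1)→{1,3}; (4,6)→{5,6}; (6,2)→{1,2,3}. Safe: 4. Place at column 4.
Columns [5, 3, 1, 6, 4, 2], r−c [-4, -1, 2, -2, 1, 4], r+c [6, 5, 4, 10, 9, 8] are all distinct, so no two queens attack.

(1,5) (2,3) (3,1) (4,6) (5,4) (6,2)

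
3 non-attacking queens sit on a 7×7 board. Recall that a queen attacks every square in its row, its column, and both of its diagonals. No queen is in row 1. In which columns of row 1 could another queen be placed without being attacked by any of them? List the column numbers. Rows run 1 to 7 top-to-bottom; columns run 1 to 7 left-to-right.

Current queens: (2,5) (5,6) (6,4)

columns 1, 3, 7

(2,5) attacks row 1 at column 5 and diagonals 4, 6.
(5,6) attacks row 1 at column 6 and diagonals 2.
(6,4) attacks row 1 at column 4.
Attacked columns: {2, 4, 5, 6}. Safe: {1, 3, 7}.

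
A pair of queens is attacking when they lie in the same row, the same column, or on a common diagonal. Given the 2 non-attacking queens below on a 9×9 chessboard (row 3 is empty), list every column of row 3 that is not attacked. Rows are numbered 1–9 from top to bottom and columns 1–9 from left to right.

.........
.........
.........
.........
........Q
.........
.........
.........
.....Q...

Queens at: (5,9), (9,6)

columns 1, 2, 3, 4, 5, 8

(5,9) attacks row 3 at column 9 and diagonals 7.
(9,6) attacks row 3 at column 6.
Attacked columns: {6, 7, 9}. Safe: {1, 2, 3, 4, 5, 8}.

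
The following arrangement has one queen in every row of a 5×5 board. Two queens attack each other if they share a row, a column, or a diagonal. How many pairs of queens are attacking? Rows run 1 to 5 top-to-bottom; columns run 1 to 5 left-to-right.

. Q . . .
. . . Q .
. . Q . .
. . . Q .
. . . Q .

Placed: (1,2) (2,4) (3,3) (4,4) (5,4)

5

Same column: (2,4)–(4,4) (column 4); (2,4)–(5,4) (column 4); (4,4)–(5,4) (column 4).
Same diagonal: (2,4)–(3,3) (|2−3| = |4−3| = 1); (3,3)–(4,4) (|3−4| = |3−4| = 1).
Total attacking pairs: 5.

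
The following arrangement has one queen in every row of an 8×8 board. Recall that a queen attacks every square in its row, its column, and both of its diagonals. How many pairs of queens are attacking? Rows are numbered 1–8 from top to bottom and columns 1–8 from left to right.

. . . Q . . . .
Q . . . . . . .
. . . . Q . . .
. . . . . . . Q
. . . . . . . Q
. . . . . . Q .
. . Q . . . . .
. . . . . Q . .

Same column: (4,8)–(5,8) (column 8).
Same diagonal: (1,4)–(5,8) (|1−5| = |4−8| = 4); (5,8)–(6,7) (|5−6| = |8−7| = 1).
Total attacking pairs: 3.

3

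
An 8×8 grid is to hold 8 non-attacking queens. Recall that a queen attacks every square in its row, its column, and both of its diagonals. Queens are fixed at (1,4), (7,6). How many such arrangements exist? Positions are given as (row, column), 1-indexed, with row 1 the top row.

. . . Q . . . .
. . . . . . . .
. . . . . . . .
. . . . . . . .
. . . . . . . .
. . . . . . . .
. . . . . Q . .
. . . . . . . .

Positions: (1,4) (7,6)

Branch on row 2: col 2 → 1; col 7 → 1; col 8 → 1.
Sum: 1 + 1 + 1 = 3.

3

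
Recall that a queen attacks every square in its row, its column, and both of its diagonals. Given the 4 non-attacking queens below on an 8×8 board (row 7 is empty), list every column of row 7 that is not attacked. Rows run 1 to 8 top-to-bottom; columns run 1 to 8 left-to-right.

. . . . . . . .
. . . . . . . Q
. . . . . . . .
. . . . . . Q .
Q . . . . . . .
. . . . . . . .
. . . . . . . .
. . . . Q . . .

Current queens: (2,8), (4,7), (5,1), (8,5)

(2,8) attacks row 7 at column 8 and diagonals 3.
(4,7) attacks row 7 at column 7 and diagonals 4.
(5,1) attacks row 7 at column 1 and diagonals 3.
(8,5) attacks row 7 at column 5 and diagonals 4, 6.
Attacked columns: {1, 3, 4, 5, 6, 7, 8}. Safe: {2}.

columns 2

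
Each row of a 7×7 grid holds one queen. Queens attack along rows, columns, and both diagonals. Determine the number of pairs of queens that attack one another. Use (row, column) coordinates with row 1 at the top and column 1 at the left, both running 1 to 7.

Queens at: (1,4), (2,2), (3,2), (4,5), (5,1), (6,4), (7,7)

4

Same column: (1,4)–(6,4) (column 4); (2,2)–(3,2) (column 2).
Same diagonal: (1,4)–(3,2) (|1−3| = |4−2| = 2); (2,2)–(7,7) (|2−7| = |2−7| = 5).
Total attacking pairs: 4.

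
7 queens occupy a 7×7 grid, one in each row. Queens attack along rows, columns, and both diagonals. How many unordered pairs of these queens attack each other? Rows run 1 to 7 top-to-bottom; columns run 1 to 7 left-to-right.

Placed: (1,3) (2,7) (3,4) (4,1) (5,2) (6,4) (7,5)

Same column: (3,4)–(6,4) (column 4).
Same diagonal: (3,4)–(5,2) (|3−5| = |4−2| = 2); (4,1)–(5,2) (|4−5| = |1−2| = 1); (6,4)–(7,5) (|6−7| = |4−5| = 1).
Total attacking pairs: 4.

4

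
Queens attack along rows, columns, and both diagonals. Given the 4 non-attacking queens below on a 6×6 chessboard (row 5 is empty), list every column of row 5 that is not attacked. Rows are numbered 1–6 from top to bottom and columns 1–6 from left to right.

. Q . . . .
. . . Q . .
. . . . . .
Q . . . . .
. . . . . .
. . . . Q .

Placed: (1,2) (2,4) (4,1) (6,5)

columns 3

(1,2) attacks row 5 at column 2 and diagonals 6.
(2,4) attacks row 5 at column 4 and diagonals 1.
(4,1) attacks row 5 at column 1 and diagonals 2.
(6,5) attacks row 5 at column 5 and diagonals 4, 6.
Attacked columns: {1, 2, 4, 5, 6}. Safe: {3}.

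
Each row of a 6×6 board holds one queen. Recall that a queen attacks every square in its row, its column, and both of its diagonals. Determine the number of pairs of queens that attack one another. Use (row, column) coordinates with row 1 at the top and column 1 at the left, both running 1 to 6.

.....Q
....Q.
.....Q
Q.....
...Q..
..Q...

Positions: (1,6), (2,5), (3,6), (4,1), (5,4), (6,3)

Same column: (1,6)–(3,6) (column 6).
Same diagonal: (1,6)–(2,5) (|1−2| = |6−5| = 1); (2,5)–(3,6) (|2−3| = |5−6| = 1); (3,6)–(5,4) (|3−5| = |6−4| = 2); (3,6)–(6,3) (|3−6| = |6−3| = 3); (4,1)–(6,3) (|4−6| = |1−3| = 2); (5,4)–(6,3) (|5−6| = |4−3| = 1).
Total attacking pairs: 7.

7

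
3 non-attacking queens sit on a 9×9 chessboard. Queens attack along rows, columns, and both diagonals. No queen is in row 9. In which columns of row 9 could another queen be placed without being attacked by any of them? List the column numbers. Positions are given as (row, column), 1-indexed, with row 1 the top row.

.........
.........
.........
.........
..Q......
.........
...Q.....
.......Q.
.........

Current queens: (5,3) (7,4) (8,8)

columns 1, 5

(5,3) attacks row 9 at column 3 and diagonals 7.
(7,4) attacks row 9 at column 4 and diagonals 2, 6.
(8,8) attacks row 9 at column 8 and diagonals 7, 9.
Attacked columns: {2, 3, 4, 6, 7, 8, 9}. Safe: {1, 5}.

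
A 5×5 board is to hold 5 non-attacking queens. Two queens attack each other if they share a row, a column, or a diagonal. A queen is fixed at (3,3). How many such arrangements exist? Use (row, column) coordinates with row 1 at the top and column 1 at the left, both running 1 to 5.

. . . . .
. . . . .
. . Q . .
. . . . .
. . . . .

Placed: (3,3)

2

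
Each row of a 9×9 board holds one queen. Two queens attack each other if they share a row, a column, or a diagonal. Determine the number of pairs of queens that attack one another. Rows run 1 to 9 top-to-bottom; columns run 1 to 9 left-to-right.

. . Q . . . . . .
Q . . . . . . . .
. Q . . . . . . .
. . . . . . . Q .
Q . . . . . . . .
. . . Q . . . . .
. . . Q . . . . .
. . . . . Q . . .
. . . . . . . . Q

Same column: (2,1)–(5,1) (column 1); (6,4)–(7,4) (column 4).
Same diagonal: (2,1)–(3,2) (|2−3| = |1−2| = 1); (6,4)–(8,6) (|6−8| = |4−6| = 2).
Total attacking pairs: 4.

4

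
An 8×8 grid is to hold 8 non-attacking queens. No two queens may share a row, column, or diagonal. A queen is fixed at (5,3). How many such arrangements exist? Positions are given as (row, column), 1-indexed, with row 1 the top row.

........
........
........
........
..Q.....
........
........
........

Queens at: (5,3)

12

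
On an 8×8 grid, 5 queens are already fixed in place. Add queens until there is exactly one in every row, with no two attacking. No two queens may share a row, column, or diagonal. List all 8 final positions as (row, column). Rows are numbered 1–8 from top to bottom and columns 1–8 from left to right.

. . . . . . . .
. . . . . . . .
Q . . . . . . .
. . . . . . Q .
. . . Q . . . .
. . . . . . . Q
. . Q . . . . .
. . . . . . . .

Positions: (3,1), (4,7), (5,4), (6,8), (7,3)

(1,2) (2,6) (3,1) (4,7) (5,4) (6,8) (7,3) (8,5)

Row 1: attacked by (3,1)→{1,3}; (4,7)→{4,7}; (5,4)→{4,8}; (6,8)→{3,8}; (7,3)→{3}. Safe: 2, 5, 6. Place at column 2.
Row 2: attacked by (1,2)→{1,2,3}; (3,1)→{1,2}; (4,7)→{5,7}; (5,4)→{1,4,7}; (6,8)→{4,8}; (7,3)→{3,8}. Safe: 6. Place at column 6.
Row 8: attacked by (1,2)→{2}; (2,6)→{6}; (3,1)→{1,6}; (4,7)→{3,7}; (5,4)→{1,4,7}; (6,8)→{6,8}; (7,3)→{2,3,4}. Safe: 5. Place at column 5.
Columns [2, 6, 1, 7, 4, 8, 3, 5], r−c [-1, -4, 2, -3, 1, -2, 4, 3], r+c [3, 8, 4, 11, 9, 14, 10, 13] are all distinct, so no two queens attack.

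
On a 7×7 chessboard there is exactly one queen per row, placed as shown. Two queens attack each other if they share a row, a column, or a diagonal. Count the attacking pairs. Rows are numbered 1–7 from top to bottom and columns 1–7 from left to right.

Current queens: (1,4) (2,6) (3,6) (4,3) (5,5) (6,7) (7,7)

Same column: (2,6)–(3,6) (column 6); (6,7)–(7,7) (column 7).
Same diagonal: (1,4)–(3,6) (|1−3| = |4−6| = 2); (5,5)–(7,7) (|5−7| = |5−7| = 2).
Total attacking pairs: 4.

4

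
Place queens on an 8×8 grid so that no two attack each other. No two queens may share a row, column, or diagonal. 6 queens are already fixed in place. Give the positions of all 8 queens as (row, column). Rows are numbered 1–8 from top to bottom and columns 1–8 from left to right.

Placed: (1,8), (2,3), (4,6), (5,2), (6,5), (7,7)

Row 3: attacked by (1,8)→{6,8}; (2,3)→{2,3,4}; (4,6)→{5,6,7}; (5,2)→{2,4}; (6,5)→{2,5,8}; (7,7)→{3,7}. Safe: 1. Place at column 1.
Row 8: attacked by (1,8)→{1,8}; (2,3)→{3}; (3,1)→{1,6}; (4,6)→{2,6}; (5,2)→{2,5}; (6,5)→{3,5,7}; (7,7)→{6,7,8}. Safe: 4. Place at column 4.
Columns [8, 3, 1, 6, 2, 5, 7, 4], r−c [-7, -1, 2, -2, 3, 1, 0, 4], r+c [9, 5, 4, 10, 7, 11, 14, 12] are all distinct, so no two queens attack.

(1,8) (2,3) (3,1) (4,6) (5,2) (6,5) (7,7) (8,4)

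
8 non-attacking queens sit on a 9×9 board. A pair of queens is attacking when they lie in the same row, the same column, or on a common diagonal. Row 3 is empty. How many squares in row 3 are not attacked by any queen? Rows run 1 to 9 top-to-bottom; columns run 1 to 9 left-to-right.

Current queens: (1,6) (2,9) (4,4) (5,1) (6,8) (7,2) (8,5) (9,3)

(1,6) attacks row 3 at column 6 and diagonals 4, 8.
(2,9) attacks row 3 at column 9 and diagonals 8.
(4,4) attacks row 3 at column 4 and diagonals 3, 5.
(5,1) attacks row 3 at column 1 and diagonals 3.
(6,8) attacks row 3 at column 8 and diagonals 5.
(7,2) attacks row 3 at column 2 and diagonals 6.
(8,5) attacks row 3 at column 5.
(9,3) attacks row 3 at column 3 and diagonals 9.
Attacked columns: {1, 2, 3, 4, 5, 6, 8, 9}. Safe: {7}.

1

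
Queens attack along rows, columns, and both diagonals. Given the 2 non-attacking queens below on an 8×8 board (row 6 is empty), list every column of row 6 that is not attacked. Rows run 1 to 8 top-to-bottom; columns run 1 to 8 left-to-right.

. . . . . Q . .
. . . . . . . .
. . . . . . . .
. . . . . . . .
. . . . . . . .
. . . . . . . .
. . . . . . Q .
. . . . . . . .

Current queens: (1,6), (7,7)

columns 2, 3, 4, 5

(1,6) attacks row 6 at column 6 and diagonals 1.
(7,7) attacks row 6 at column 7 and diagonals 6, 8.
Attacked columns: {1, 6, 7, 8}. Safe: {2, 3, 4, 5}.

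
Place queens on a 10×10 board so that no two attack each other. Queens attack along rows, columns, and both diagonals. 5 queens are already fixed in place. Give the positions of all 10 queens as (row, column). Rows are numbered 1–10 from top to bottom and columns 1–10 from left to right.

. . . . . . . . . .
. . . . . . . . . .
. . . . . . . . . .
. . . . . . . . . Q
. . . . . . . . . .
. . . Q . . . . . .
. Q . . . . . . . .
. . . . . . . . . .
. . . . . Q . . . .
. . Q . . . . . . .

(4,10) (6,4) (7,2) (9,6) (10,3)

(1,1) (2,5) (3,8) (4,10) (5,7) (6,4) (7,2) (8,9) (9,6) (10,3)

Row 1: attacked by (4,10)→{7,10}; (6,4)→{4,9}; (7,2)→{2,8}; (9,6)→{6}; (10,3)→{3}. Safe: 1, 5. Place at column 1.
Row 2: attacked by (1,1)→{1,2}; (4,10)→{8,10}; (6,4)→{4,8}; (7,2)→{2,7}; (9,6)→{6}; (10,3)→{3}. Safe: 5, 9. Place at column 5.
Row 3: attacked by (1,1)→{1,3}; (2,5)→{4,5,6}; (4,10)→{9,10}; (6,4)→{1,4,7}; (7,2)→{2,6}; (9,6)→{6}; (10,3)→{3,10}. Safe: 8. Place at column 8.
Row 5: attacked by (1,1)→{1,5}; (2,5)→{2,5,8}; (3,8)→{6,8,10}; (4,10)→{9,10}; (6,4)→{3,4,5}; (7,2)→{2,4}; (9,6)→{2,6,10}; (10,3)→{3,8}. Safe: 7. Place at column 7.
Row 8: attacked by (1,1)→{1,8}; (2,5)→{5}; (3,8)→{3,8}; (4,10)→{6,10}; (5,7)→{4,7,10}; (6,4)→{2,4,6}; (7,2)→{1,2,3}; (9,6)→{5,6,7}; (10,3)→{1,3,5}. Safe: 9. Place at column 9.
Columns [1, 5, 8, 10, 7, 4, 2, 9, 6, 3], r−c [0, -3, -5, -6, -2, 2, 5, -1, 3, 7], r+c [2, 7, 11, 14, 12, 10, 9, 17, 15, 13] are all distinct, so no two queens attack.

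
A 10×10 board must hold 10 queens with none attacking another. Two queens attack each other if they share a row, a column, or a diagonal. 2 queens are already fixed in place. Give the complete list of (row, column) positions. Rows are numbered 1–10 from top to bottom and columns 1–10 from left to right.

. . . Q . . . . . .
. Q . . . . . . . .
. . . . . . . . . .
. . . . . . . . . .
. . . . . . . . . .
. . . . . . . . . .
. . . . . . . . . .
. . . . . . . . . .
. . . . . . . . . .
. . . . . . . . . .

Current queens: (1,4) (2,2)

Row 3: attacked by (1,4)→{2,4,6}; (2,2)→{1,2,3}. Safe: 5, 7, 8, 9, 10. Place at column 9.
Row 4: attacked by (1,4)→{1,4,7}; (2,2)→{2,4}; (3,9)→{8,9,10}. Safe: 3, 5, 6. Place at column 5.
Row 5: attacked by (1,4)→{4,8}; (2,2)→{2,5}; (3,9)→{7,9}; (4,5)→{4,5,6}. Safe: 1, 3, 10. Place at column 10.
Row 6: attacked by (1,4)→{4,9}; (2,2)→{2,6}; (3,9)→{6,9}; (4,5)→{3,5,7}; (5,10)→{9,10}. Safe: 1, 8. Place at column 8.
Row 7: attacked by (1,4)→{4,10}; (2,2)→{2,7}; (3,9)→{5,9}; (4,5)→{2,5,8}; (5,10)→{8,10}; (6,8)→{7,8,9}. Safe: 1, 3, 6. Place at column 6.
Row 8: attacked by (1,4)→{4}; (2,2)→{2,8}; (3,9)→{4,9}; (4,5)→{1,5,9}; (5,10)→{7,10}; (6,8)→{6,8,10}; (7,6)→{5,6,7}. Safe: 3. Place at column 3.
Row 9: attacked by (1,4)→{4}; (2,2)→{2,9}; (3,9)→{3,9}; (4,5)→{5,10}; (5,10)→{6,10}; (6,8)→{5,8}; (7,6)→{4,6,8}; (8,3)→{2,3,4}. Safe: 1, 7. Place at column 1.
Row 10: attacked by (1,4)→{4}; (2,2)→{2,10}; (3,9)→{2,9}; (4,5)→{5}; (5,10)→{5,10}; (6,8)→{4,8}; (7,6)→{3,6,9}; (8,3)→{1,3,5}; (9,1)→{1,2}. Safe: 7. Place at column 7.
Columns [4, 2, 9, 5, 10, 8, 6, 3, 1, 7], r−c [-3, 0, -6, -1, -5, -2, 1, 5, 8, 3], r+c [5, 4, 12, 9, 15, 14, 13, 11, 10, 17] are all distinct, so no two queens attack.

(1,4) (2,2) (3,9) (4,5) (5,10) (6,8) (7,6) (8,3) (9,1) (10,7)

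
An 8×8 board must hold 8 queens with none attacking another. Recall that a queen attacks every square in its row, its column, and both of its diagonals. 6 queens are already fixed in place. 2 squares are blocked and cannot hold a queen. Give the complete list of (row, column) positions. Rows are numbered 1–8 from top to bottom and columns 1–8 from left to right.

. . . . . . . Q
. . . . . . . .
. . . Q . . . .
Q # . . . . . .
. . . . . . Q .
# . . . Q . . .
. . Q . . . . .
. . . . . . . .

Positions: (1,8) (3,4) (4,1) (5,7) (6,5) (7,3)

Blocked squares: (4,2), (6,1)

(1,8) (2,2) (3,4) (4,1) (5,7) (6,5) (7,3) (8,6)

Row 2: attacked by (1,8)→{7,8}; (3,4)→{3,4,5}; (4,1)→{1,3}; (5,7)→{4,7}; (6,5)→{1,5}; (7,3)→{3,8}. Safe: 2, 6. Place at column 2.
Row 8: attacked by (1,8)→{1,8}; (2,2)→{2,8}; (3,4)→{4}; (4,1)→{1,5}; (5,7)→{4,7}; (6,5)→{3,5,7}; (7,3)→{2,3,4}. Safe: 6. Place at column 6.
Columns [8, 2, 4, 1, 7, 5, 3, 6], r−c [-7, 0, -1, 3, -2, 1, 4, 2], r+c [9, 4, 7, 5, 12, 11, 10, 14] are all distinct, so no two queens attack.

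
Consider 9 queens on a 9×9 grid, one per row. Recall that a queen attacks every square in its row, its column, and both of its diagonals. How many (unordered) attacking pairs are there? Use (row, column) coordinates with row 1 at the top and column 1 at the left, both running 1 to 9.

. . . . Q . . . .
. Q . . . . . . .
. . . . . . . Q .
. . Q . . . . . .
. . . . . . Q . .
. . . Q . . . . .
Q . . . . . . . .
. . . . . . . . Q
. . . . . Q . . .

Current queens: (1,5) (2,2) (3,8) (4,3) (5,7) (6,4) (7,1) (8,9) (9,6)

0

All columns are distinct and no two queens satisfy |Δrow| = |Δcol|, so no pair attacks.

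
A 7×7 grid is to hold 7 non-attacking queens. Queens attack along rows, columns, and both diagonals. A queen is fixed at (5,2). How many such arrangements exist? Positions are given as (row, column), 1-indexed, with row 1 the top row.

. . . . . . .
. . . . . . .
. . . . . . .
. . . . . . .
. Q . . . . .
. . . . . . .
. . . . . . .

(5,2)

Branch on row 1: col 1 → 1; col 3 → 1; col 4 → 2; col 5 → 1; col 7 → 1.
Sum: 1 + 1 + 2 + 1 + 1 = 6.

6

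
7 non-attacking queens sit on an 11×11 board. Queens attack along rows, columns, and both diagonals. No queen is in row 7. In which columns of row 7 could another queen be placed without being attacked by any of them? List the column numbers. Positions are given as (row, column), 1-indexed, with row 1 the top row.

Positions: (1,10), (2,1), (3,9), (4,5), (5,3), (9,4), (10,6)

columns 7, 11

(1,10) attacks row 7 at column 10 and diagonals 4.
(2,1) attacks row 7 at column 1 and diagonals 6.
(3,9) attacks row 7 at column 9 and diagonals 5.
(4,5) attacks row 7 at column 5 and diagonals 2, 8.
(5,3) attacks row 7 at column 3 and diagonals 1, 5.
(9,4) attacks row 7 at column 4 and diagonals 2, 6.
(10,6) attacks row 7 at column 6 and diagonals 3, 9.
Attacked columns: {1, 2, 3, 4, 5, 6, 8, 9, 10}. Safe: {7, 11}.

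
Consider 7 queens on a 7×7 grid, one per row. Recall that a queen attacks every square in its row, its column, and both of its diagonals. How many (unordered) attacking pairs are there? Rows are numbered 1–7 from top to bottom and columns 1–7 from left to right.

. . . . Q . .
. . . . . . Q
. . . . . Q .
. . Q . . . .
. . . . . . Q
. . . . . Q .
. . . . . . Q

7

Same column: (2,7)–(5,7) (column 7); (2,7)–(7,7) (column 7); (3,6)–(6,6) (column 6); (5,7)–(7,7) (column 7).
Same diagonal: (2,7)–(3,6) (|2−3| = |7−6| = 1); (5,7)–(6,6) (|5−6| = |7−6| = 1); (6,6)–(7,7) (|6−7| = |6−7| = 1).
Total attacking pairs: 7.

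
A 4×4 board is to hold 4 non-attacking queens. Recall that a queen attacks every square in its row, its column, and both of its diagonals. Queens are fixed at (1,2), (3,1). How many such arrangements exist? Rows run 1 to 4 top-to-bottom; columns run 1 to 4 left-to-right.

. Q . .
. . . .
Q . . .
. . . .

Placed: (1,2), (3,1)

1

Branch on row 2: col 4 → 1.
Sum: 1 = 1.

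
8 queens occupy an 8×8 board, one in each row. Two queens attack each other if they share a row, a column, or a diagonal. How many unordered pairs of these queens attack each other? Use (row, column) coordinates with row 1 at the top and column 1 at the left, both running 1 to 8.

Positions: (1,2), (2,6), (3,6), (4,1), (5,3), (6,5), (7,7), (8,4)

2

Same column: (2,6)–(3,6) (column 6).
Same diagonal: (2,6)–(5,3) (|2−5| = |6−3| = 3).
Total attacking pairs: 2.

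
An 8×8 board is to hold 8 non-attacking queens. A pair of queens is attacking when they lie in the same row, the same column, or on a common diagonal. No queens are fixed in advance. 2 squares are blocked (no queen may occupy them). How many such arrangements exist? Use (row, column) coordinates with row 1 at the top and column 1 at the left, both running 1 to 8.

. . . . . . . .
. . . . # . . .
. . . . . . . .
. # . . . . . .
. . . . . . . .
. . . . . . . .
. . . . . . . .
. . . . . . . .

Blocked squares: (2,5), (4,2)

Branch on row 1: col 1 → 3; col 2 → 6; col 3 → 10; col 4 → 16; col 5 → 18; col 6 → 13; col 7 → 6; col 8 → 4.
Sum: 3 + 6 + 10 + 16 + 18 + 13 + 6 + 4 = 76.

76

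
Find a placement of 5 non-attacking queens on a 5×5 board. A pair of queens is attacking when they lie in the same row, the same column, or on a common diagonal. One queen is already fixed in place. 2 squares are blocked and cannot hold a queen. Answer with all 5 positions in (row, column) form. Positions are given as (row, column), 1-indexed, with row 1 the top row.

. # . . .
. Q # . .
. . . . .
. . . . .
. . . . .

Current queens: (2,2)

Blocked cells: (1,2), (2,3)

(1,5) (2,2) (3,4) (4,1) (5,3)

Row 1: attacked by (2,2)→{1,2,3}. Blocked: 2. Safe: 4, 5. Place at column 5.
Row 3: attacked by (1,5)→{3,5}; (2,2)→{1,2,3}. Safe: 4. Place at column 4.
Row 4: attacked by (1,5)→{2,5}; (2,2)→{2,4}; (3,4)→{3,4,5}. Safe: 1. Place at column 1.
Row 5: attacked by (1,5)→{1,5}; (2,2)→{2,5}; (3,4)→{2,4}; (4,1)→{1,2}. Safe: 3. Place at column 3.
Columns [5, 2, 4, 1, 3], r−c [-4, 0, -1, 3, 2], r+c [6, 4, 7, 5, 8] are all distinct, so no two queens attack.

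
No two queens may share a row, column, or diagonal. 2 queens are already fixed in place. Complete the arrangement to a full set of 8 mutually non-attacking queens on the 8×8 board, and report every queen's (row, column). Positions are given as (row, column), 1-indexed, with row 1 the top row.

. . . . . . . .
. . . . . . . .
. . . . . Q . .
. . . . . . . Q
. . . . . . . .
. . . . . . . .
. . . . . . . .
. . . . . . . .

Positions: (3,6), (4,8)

(1,2) (2,4) (3,6) (4,8) (5,3) (6,1) (7,7) (8,5)

Row 1: attacked by (3,6)→{4,6,8}; (4,8)→{5,8}. Safe: 1, 2, 3, 7. Place at column 2.
Row 2: attacked by (1,2)→{1,2,3}; (3,6)→{5,6,7}; (4,8)→{6,8}. Safe: 4. Place at column 4.
Row 5: attacked by (1,2)→{2,6}; (2,4)→{1,4,7}; (3,6)→{4,6,8}; (4,8)→{7,8}. Safe: 3, 5. Place at column 3.
Row 6: attacked by (1,2)→{2,7}; (2,4)→{4,8}; (3,6)→{3,6}; (4,8)→{6,8}; (5,3)→{2,3,4}. Safe: 1, 5. Place at column 1.
Row 7: attacked by (1,2)→{2,8}; (2,4)→{4}; (3,6)→{2,6}; (4,8)→{5,8}; (5,3)→{1,3,5}; (6,1)→{1,2}. Safe: 7. Place at column 7.
Row 8: attacked by (1,2)→{2}; (2,4)→{4}; (3,6)→{1,6}; (4,8)→{4,8}; (5,3)→{3,6}; (6,1)→{1,3}; (7,7)→{6,7,8}. Safe: 5. Place at column 5.
Columns [2, 4, 6, 8, 3, 1, 7, 5], r−c [-1, -2, -3, -4, 2, 5, 0, 3], r+c [3, 6, 9, 12, 8, 7, 14, 13] are all distinct, so no two queens attack.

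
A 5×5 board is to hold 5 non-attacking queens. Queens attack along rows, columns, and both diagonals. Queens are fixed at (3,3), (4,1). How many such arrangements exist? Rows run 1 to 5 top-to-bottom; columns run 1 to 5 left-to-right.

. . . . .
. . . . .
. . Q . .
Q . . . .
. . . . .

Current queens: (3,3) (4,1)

1

Branch on row 1: col 2 → 1.
Sum: 1 = 1.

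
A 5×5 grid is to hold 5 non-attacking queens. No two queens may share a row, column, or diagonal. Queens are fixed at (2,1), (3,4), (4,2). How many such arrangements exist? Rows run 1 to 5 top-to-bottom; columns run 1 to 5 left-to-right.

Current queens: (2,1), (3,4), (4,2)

Branch on row 1: col 3 → 1.
Sum: 1 = 1.

1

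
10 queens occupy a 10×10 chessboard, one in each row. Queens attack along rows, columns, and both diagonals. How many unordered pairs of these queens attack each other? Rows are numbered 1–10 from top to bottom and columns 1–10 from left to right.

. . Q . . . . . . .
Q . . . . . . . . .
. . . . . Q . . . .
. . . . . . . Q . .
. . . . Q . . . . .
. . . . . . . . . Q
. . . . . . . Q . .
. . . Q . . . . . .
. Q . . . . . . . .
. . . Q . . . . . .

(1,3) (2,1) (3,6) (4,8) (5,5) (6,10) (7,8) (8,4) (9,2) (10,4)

4

Same column: (4,8)–(7,8) (column 8); (8,4)–(10,4) (column 4).
Same diagonal: (4,8)–(6,10) (|4−6| = |8−10| = 2); (4,8)–(8,4) (|4−8| = |8−4| = 4).
Total attacking pairs: 4.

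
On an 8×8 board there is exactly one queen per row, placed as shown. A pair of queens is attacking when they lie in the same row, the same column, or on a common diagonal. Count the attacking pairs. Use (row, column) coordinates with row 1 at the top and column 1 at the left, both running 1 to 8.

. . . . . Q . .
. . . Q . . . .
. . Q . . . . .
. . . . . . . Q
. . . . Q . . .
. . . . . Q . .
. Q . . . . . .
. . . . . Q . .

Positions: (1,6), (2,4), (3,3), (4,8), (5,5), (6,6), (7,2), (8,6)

Same column: (1,6)–(6,6) (column 6); (1,6)–(8,6) (column 6); (6,6)–(8,6) (column 6).
Same diagonal: (2,4)–(3,3) (|2−3| = |4−3| = 1); (3,3)–(5,5) (|3−5| = |3−5| = 2); (3,3)–(6,6) (|3−6| = |3−6| = 3); (4,8)–(6,6) (|4−6| = |8−6| = 2); (5,5)–(6,6) (|5−6| = |5−6| = 1).
Total attacking pairs: 8.

8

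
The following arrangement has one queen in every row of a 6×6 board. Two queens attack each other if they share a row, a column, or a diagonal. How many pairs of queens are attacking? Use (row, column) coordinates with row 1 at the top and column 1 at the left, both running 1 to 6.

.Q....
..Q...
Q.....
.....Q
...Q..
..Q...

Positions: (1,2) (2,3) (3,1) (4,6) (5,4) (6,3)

Same column: (2,3)–(6,3) (column 3).
Same diagonal: (1,2)–(2,3) (|1−2| = |2−3| = 1); (5,4)–(6,3) (|5−6| = |4−3| = 1).
Total attacking pairs: 3.

3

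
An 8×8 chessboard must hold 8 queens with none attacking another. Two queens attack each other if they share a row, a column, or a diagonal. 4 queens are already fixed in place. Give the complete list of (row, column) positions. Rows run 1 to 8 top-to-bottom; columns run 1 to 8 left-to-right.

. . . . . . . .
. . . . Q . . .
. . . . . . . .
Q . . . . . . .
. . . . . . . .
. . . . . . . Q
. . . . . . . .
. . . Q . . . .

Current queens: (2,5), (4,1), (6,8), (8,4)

(1,2) (2,5) (3,7) (4,1) (5,3) (6,8) (7,6) (8,4)

Row 1: attacked by (2,5)→{4,5,6}; (4,1)→{1,4}; (6,8)→{3,8}; (8,4)→{4}. Safe: 2, 7. Place at column 2.
Row 3: attacked by (1,2)→{2,4}; (2,5)→{4,5,6}; (4,1)→{1,2}; (6,8)→{5,8}; (8,4)→{4}. Safe: 3, 7. Place at column 7.
Row 5: attacked by (1,2)→{2,6}; (2,5)→{2,5,8}; (3,7)→{5,7}; (4,1)→{1,2}; (6,8)→{7,8}; (8,4)→{1,4,7}. Safe: 3. Place at column 3.
Row 7: attacked by (1,2)→{2,8}; (2,5)→{5}; (3,7)→{3,7}; (4,1)→{1,4}; (5,3)→{1,3,5}; (6,8)→{7,8}; (8,4)→{3,4,5}. Safe: 6. Place at column 6.
Columns [2, 5, 7, 1, 3, 8, 6, 4], r−c [-1, -3, -4, 3, 2, -2, 1, 4], r+c [3, 7, 10, 5, 8, 14, 13, 12] are all distinct, so no two queens attack.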